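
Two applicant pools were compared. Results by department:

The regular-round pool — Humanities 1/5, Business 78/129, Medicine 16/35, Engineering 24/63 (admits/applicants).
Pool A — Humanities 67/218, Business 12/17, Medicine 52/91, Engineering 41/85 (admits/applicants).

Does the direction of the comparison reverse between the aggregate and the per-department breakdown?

Yes

Humanities: the regular-round pool 1/5 = 20.0%, Pool A 67/218 = 30.7% → Pool A
Business: the regular-round pool 78/129 = 60.5%, Pool A 12/17 = 70.6% → Pool A
Medicine: the regular-round pool 16/35 = 45.7%, Pool A 52/91 = 57.1% → Pool A
Engineering: the regular-round pool 24/63 = 38.1%, Pool A 41/85 = 48.2% → Pool A
Overall: the regular-round pool 119/232 = 51.3%, Pool A 172/411 = 41.8% → the regular-round pool
Pool A wins each department group but the regular-round pool wins overall — the comparison reverses. Pool A's applicants skew toward Humanities, which has a lower base rate.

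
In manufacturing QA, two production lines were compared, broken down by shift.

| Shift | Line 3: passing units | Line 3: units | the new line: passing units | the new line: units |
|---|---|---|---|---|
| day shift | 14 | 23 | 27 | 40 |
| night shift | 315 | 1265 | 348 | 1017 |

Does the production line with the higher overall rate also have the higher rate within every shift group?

Yes

Day shift: Line 3 14/23 = 60.9%, the new line 27/40 = 67.5% → the new line
Night shift: Line 3 315/1265 = 24.9%, the new line 348/1017 = 34.2% → the new line
Overall: Line 3 329/1288 = 25.5%, the new line 375/1057 = 35.5% → the new line
The new line wins overall and in every shift group — no reversal.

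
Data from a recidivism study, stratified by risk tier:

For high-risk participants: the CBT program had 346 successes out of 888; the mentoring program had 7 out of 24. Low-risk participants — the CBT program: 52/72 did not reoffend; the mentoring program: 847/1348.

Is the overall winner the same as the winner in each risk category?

No

High-risk: the CBT program 346/888 = 39.0%, the mentoring program 7/24 = 29.2% → the CBT program
Low-risk: the CBT program 52/72 = 72.2%, the mentoring program 847/1348 = 62.8% → the CBT program
Overall: the CBT program 398/960 = 41.5%, the mentoring program 854/1372 = 62.2% → the mentoring program
The CBT program wins each risk group but the mentoring program wins overall — the comparison reverses. The CBT program's participants skew toward high-risk, which has a lower base rate.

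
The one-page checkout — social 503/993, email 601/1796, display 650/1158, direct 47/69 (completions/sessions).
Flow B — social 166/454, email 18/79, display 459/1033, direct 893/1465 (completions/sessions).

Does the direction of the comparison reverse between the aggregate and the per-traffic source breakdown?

Yes

Social: the one-page checkout 503/993 = 50.7%, Flow B 166/454 = 36.6% → the one-page checkout
Email: the one-page checkout 601/1796 = 33.5%, Flow B 18/79 = 22.8% → the one-page checkout
Display: the one-page checkout 650/1158 = 56.1%, Flow B 459/1033 = 44.4% → the one-page checkout
Direct: the one-page checkout 47/69 = 68.1%, Flow B 893/1465 = 61.0% → the one-page checkout
Overall: the one-page checkout 1801/4016 = 44.8%, Flow B 1536/3031 = 50.7% → Flow B
The one-page checkout wins each traffic group but Flow B wins overall — the comparison reverses. The one-page checkout's sessions skew toward email, which has a lower base rate.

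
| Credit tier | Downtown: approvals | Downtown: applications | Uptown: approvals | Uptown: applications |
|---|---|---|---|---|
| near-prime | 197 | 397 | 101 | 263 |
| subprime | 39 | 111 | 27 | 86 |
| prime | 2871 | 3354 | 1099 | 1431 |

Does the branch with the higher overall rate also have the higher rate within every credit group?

Yes

Near-prime: Downtown 197/397 = 49.6%, Uptown 101/263 = 38.4% → Downtown
Subprime: Downtown 39/111 = 35.1%, Uptown 27/86 = 31.4% → Downtown
Prime: Downtown 2871/3354 = 85.6%, Uptown 1099/1431 = 76.8% → Downtown
Overall: Downtown 3107/3862 = 80.5%, Uptown 1227/1780 = 68.9% → Downtown
Downtown wins overall and in every credit group — no reversal.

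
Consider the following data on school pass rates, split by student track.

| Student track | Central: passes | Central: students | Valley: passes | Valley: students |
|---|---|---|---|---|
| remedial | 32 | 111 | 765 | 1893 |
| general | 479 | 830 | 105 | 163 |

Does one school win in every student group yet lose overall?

Remedial: Central 32/111 = 28.8%, Valley 765/1893 = 40.4% → Valley
General: Central 479/830 = 57.7%, Valley 105/163 = 64.4% → Valley
Overall: Central 511/941 = 54.3%, Valley 870/2056 = 42.3% → Central
Valley wins each student group but Central wins overall — the comparison reverses. Valley's students skew toward remedial, which has a lower base rate.

Yes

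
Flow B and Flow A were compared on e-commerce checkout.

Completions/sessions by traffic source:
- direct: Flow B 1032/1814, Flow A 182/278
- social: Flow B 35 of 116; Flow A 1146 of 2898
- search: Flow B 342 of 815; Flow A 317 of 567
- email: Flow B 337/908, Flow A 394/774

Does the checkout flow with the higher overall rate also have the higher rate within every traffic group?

No

Direct: Flow B 1032/1814 = 56.9%, Flow A 182/278 = 65.5% → Flow A
Social: Flow B 35/116 = 30.2%, Flow A 1146/2898 = 39.5% → Flow A
Search: Flow B 342/815 = 42.0%, Flow A 317/567 = 55.9% → Flow A
Email: Flow B 337/908 = 37.1%, Flow A 394/774 = 50.9% → Flow A
Overall: Flow B 1746/3653 = 47.8%, Flow A 2039/4517 = 45.1% → Flow B
Flow A wins each traffic group but Flow B wins overall — the comparison reverses. Flow A's sessions skew toward social, which has a lower base rate.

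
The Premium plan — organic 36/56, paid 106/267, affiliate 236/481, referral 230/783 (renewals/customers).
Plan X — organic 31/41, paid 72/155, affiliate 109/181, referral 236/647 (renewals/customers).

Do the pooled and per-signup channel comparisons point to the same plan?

Organic: the Premium plan 36/56 = 64.3%, Plan X 31/41 = 75.6% → Plan X
Paid: the Premium plan 106/267 = 39.7%, Plan X 72/155 = 46.5% → Plan X
Affiliate: the Premium plan 236/481 = 49.1%, Plan X 109/181 = 60.2% → Plan X
Referral: the Premium plan 230/783 = 29.4%, Plan X 236/647 = 36.5% → Plan X
Overall: the Premium plan 608/1587 = 38.3%, Plan X 448/1024 = 43.8% → Plan X
Plan X wins overall and in every signup group — no reversal.

Yes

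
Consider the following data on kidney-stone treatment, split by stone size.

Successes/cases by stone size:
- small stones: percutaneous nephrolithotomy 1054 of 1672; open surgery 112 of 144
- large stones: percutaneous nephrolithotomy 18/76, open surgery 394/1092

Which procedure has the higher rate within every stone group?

Small stones: percutaneous nephrolithotomy 1054/1672 = 63.0%, open surgery 112/144 = 77.8% → open surgery
Large stones: percutaneous nephrolithotomy 18/76 = 23.7%, open surgery 394/1092 = 36.1% → open surgery
Open surgery has the higher rate in both groups.

open surgery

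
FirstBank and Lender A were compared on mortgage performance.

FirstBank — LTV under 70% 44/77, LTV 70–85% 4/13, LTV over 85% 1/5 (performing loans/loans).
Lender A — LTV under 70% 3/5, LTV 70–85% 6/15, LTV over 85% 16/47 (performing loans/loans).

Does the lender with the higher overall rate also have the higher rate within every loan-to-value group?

No

LTV under 70%: FirstBank 44/77 = 57.1%, Lender A 3/5 = 60.0% → Lender A
LTV 70–85%: FirstBank 4/13 = 30.8%, Lender A 6/15 = 40.0% → Lender A
LTV over 85%: FirstBank 1/5 = 20.0%, Lender A 16/47 = 34.0% → Lender A
Overall: FirstBank 49/95 = 51.6%, Lender A 25/67 = 37.3% → FirstBank
Lender A wins each loan-to-value group but FirstBank wins overall — the comparison reverses. Lender A's loans skew toward LTV over 85%, which has a lower base rate.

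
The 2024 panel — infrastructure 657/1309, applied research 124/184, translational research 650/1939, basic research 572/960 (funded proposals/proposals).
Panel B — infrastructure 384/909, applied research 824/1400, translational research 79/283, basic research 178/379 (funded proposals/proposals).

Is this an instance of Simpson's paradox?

Yes

Infrastructure: the 2024 panel 657/1309 = 50.2%, Panel B 384/909 = 42.2% → the 2024 panel
Applied research: the 2024 panel 124/184 = 67.4%, Panel B 824/1400 = 58.9% → the 2024 panel
Translational research: the 2024 panel 650/1939 = 33.5%, Panel B 79/283 = 27.9% → the 2024 panel
Basic research: the 2024 panel 572/960 = 59.6%, Panel B 178/379 = 47.0% → the 2024 panel
Overall: the 2024 panel 2003/4392 = 45.6%, Panel B 1465/2971 = 49.3% → Panel B
The 2024 panel wins each proposal group but Panel B wins overall — the comparison reverses. The 2024 panel's proposals skew toward translational research, which has a lower base rate.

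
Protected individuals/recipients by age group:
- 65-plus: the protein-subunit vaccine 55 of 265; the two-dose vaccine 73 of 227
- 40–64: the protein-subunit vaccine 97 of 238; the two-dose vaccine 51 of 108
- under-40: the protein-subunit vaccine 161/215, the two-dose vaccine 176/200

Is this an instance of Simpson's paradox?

No

65-plus: the protein-subunit vaccine 55/265 = 20.8%, the two-dose vaccine 73/227 = 32.2% → the two-dose vaccine
40–64: the protein-subunit vaccine 97/238 = 40.8%, the two-dose vaccine 51/108 = 47.2% → the two-dose vaccine
Under-40: the protein-subunit vaccine 161/215 = 74.9%, the two-dose vaccine 176/200 = 88.0% → the two-dose vaccine
Overall: the protein-subunit vaccine 313/718 = 43.6%, the two-dose vaccine 300/535 = 56.1% → the two-dose vaccine
The two-dose vaccine wins overall and in every age group — no reversal.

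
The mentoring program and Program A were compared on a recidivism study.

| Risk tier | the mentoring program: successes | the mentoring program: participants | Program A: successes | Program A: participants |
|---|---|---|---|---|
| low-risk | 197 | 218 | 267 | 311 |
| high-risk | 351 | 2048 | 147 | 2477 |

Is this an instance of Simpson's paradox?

No

Low-risk: the mentoring program 197/218 = 90.4%, Program A 267/311 = 85.9% → the mentoring program
High-risk: the mentoring program 351/2048 = 17.1%, Program A 147/2477 = 5.9% → the mentoring program
Overall: the mentoring program 548/2266 = 24.2%, Program A 414/2788 = 14.8% → the mentoring program
The mentoring program wins overall and in every risk group — no reversal.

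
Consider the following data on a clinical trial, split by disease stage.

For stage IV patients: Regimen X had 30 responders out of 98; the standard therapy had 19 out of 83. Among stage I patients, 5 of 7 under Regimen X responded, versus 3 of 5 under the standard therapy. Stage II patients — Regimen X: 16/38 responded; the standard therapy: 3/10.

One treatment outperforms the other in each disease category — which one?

Stage IV: Regimen X 30/98 = 30.6%, the standard therapy 19/83 = 22.9% → Regimen X
Stage I: Regimen X 5/7 = 71.4%, the standard therapy 3/5 = 60.0% → Regimen X
Stage II: Regimen X 16/38 = 42.1%, the standard therapy 3/10 = 30.0% → Regimen X
Regimen X has the higher rate in all 3 groups.

Regimen X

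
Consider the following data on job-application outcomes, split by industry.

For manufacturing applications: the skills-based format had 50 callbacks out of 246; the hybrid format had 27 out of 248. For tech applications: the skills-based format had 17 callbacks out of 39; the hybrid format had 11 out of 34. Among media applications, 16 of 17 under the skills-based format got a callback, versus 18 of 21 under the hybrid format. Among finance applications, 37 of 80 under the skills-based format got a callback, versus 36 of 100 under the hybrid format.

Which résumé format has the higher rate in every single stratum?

Manufacturing: the skills-based format 50/246 = 20.3%, the hybrid format 27/248 = 10.9% → the skills-based format
Tech: the skills-based format 17/39 = 43.6%, the hybrid format 11/34 = 32.4% → the skills-based format
Media: the skills-based format 16/17 = 94.1%, the hybrid format 18/21 = 85.7% → the skills-based format
Finance: the skills-based format 37/80 = 46.2%, the hybrid format 36/100 = 36.0% → the skills-based format
The skills-based format has the higher rate in all 4 groups.

the skills-based format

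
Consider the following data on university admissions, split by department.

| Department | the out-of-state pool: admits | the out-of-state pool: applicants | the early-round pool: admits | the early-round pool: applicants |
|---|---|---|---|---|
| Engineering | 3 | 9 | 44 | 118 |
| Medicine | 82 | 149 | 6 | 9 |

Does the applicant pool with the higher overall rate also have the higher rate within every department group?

No

Engineering: the out-of-state pool 3/9 = 33.3%, the early-round pool 44/118 = 37.3% → the early-round pool
Medicine: the out-of-state pool 82/149 = 55.0%, the early-round pool 6/9 = 66.7% → the early-round pool
Overall: the out-of-state pool 85/158 = 53.8%, the early-round pool 50/127 = 39.4% → the out-of-state pool
The early-round pool wins each department group but the out-of-state pool wins overall — the comparison reverses. The early-round pool's applicants skew toward Engineering, which has a lower base rate.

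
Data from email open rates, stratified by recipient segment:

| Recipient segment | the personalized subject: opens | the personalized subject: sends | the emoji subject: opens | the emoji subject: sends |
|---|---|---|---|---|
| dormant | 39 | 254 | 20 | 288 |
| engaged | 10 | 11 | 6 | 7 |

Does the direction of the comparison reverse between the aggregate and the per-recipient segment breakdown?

No

Dormant: the personalized subject 39/254 = 15.4%, the emoji subject 20/288 = 6.9% → the personalized subject
Engaged: the personalized subject 10/11 = 90.9%, the emoji subject 6/7 = 85.7% → the personalized subject
Overall: the personalized subject 49/265 = 18.5%, the emoji subject 26/295 = 8.8% → the personalized subject
The personalized subject wins overall and in every recipient group — no reversal.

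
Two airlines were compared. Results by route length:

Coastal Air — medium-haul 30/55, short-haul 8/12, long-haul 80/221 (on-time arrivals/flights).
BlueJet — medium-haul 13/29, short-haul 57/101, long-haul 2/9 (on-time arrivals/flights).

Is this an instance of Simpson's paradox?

Yes

Medium-haul: Coastal Air 30/55 = 54.5%, BlueJet 13/29 = 44.8% → Coastal Air
Short-haul: Coastal Air 8/12 = 66.7%, BlueJet 57/101 = 56.4% → Coastal Air
Long-haul: Coastal Air 80/221 = 36.2%, BlueJet 2/9 = 22.2% → Coastal Air
Overall: Coastal Air 118/288 = 41.0%, BlueJet 72/139 = 51.8% → BlueJet
Coastal Air wins each route group but BlueJet wins overall — the comparison reverses. Coastal Air's flights skew toward long-haul, which has a lower base rate.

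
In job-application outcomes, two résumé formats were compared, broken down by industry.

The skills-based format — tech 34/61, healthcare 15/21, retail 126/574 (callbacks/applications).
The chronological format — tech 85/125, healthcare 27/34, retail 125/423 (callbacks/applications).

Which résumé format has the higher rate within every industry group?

the chronological format

Tech: the skills-based format 34/61 = 55.7%, the chronological format 85/125 = 68.0% → the chronological format
Healthcare: the skills-based format 15/21 = 71.4%, the chronological format 27/34 = 79.4% → the chronological format
Retail: the skills-based format 126/574 = 22.0%, the chronological format 125/423 = 29.6% → the chronological format
The chronological format has the higher rate in all 3 groups.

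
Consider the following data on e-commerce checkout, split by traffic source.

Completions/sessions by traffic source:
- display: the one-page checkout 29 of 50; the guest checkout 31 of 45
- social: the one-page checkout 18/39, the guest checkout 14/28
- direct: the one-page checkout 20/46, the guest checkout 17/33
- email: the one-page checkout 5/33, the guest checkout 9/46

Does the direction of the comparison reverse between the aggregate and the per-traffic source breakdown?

Display: the one-page checkout 29/50 = 58.0%, the guest checkout 31/45 = 68.9% → the guest checkout
Social: the one-page checkout 18/39 = 46.2%, the guest checkout 14/28 = 50.0% → the guest checkout
Direct: the one-page checkout 20/46 = 43.5%, the guest checkout 17/33 = 51.5% → the guest checkout
Email: the one-page checkout 5/33 = 15.2%, the guest checkout 9/46 = 19.6% → the guest checkout
Overall: the one-page checkout 72/168 = 42.9%, the guest checkout 71/152 = 46.7% → the guest checkout
The guest checkout wins overall and in every traffic group — no reversal.

No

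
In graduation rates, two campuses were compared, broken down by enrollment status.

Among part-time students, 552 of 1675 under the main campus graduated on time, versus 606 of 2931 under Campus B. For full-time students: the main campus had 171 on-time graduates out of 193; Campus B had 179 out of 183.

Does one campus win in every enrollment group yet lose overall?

Part-time: the main campus 552/1675 = 33.0%, Campus B 606/2931 = 20.7% → the main campus
Full-time: the main campus 171/193 = 88.6%, Campus B 179/183 = 97.8% → Campus B
Overall: the main campus 723/1868 = 38.7%, Campus B 785/3114 = 25.2% → the main campus
Neither sweeps: the main campus wins 1 of 2 groups, Campus B wins 1. The main campus wins overall but not every group — no Simpson reversal.

No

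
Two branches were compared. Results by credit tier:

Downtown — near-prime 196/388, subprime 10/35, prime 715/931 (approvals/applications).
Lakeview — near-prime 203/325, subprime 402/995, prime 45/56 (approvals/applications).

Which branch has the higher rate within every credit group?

Lakeview

Near-prime: Downtown 196/388 = 50.5%, Lakeview 203/325 = 62.5% → Lakeview
Subprime: Downtown 10/35 = 28.6%, Lakeview 402/995 = 40.4% → Lakeview
Prime: Downtown 715/931 = 76.8%, Lakeview 45/56 = 80.4% → Lakeview
Lakeview has the higher rate in all 3 groups.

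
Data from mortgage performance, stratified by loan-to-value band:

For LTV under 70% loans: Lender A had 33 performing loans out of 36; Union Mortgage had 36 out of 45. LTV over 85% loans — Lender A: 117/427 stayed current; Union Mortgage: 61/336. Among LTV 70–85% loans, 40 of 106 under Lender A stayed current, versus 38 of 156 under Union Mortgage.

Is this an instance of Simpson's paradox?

No

LTV under 70%: Lender A 33/36 = 91.7%, Union Mortgage 36/45 = 80.0% → Lender A
LTV over 85%: Lender A 117/427 = 27.4%, Union Mortgage 61/336 = 18.2% → Lender A
LTV 70–85%: Lender A 40/106 = 37.7%, Union Mortgage 38/156 = 24.4% → Lender A
Overall: Lender A 190/569 = 33.4%, Union Mortgage 135/537 = 25.1% → Lender A
Lender A wins overall and in every loan-to-value group — no reversal.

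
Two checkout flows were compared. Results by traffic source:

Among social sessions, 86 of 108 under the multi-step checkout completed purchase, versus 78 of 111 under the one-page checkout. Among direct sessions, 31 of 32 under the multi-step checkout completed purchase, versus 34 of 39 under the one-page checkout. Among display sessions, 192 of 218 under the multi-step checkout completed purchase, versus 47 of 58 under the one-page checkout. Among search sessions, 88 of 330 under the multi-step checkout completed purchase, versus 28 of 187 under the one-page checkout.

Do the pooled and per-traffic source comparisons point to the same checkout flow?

Social: the multi-step checkout 86/108 = 79.6%, the one-page checkout 78/111 = 70.3% → the multi-step checkout
Direct: the multi-step checkout 31/32 = 96.9%, the one-page checkout 34/39 = 87.2% → the multi-step checkout
Display: the multi-step checkout 192/218 = 88.1%, the one-page checkout 47/58 = 81.0% → the multi-step checkout
Search: the multi-step checkout 88/330 = 26.7%, the one-page checkout 28/187 = 15.0% → the multi-step checkout
Overall: the multi-step checkout 397/688 = 57.7%, the one-page checkout 187/395 = 47.3% → the multi-step checkout
The multi-step checkout wins overall and in every traffic group — no reversal.

Yes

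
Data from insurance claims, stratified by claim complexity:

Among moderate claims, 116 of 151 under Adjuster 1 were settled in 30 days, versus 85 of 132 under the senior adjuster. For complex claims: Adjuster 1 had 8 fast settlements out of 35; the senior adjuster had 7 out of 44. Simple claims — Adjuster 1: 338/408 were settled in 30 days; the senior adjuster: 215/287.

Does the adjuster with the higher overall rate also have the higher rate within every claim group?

Yes

Moderate: Adjuster 1 116/151 = 76.8%, the senior adjuster 85/132 = 64.4% → Adjuster 1
Complex: Adjuster 1 8/35 = 22.9%, the senior adjuster 7/44 = 15.9% → Adjuster 1
Simple: Adjuster 1 338/408 = 82.8%, the senior adjuster 215/287 = 74.9% → Adjuster 1
Overall: Adjuster 1 462/594 = 77.8%, the senior adjuster 307/463 = 66.3% → Adjuster 1
Adjuster 1 wins overall and in every claim group — no reversal.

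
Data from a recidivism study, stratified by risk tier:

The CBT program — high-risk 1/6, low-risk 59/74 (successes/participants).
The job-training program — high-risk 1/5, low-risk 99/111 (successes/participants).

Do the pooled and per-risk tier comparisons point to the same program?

High-risk: the CBT program 1/6 = 16.7%, the job-training program 1/5 = 20.0% → the job-training program
Low-risk: the CBT program 59/74 = 79.7%, the job-training program 99/111 = 89.2% → the job-training program
Overall: the CBT program 60/80 = 75.0%, the job-training program 100/116 = 86.2% → the job-training program
The job-training program wins overall and in every risk group — no reversal.

Yes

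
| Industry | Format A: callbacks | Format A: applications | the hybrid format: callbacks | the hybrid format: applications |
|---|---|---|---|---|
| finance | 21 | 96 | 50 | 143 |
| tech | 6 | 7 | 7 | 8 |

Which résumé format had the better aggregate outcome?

the hybrid format

Finance: Format A 21/96 = 21.9%, the hybrid format 50/143 = 35.0% → the hybrid format
Tech: Format A 6/7 = 85.7%, the hybrid format 7/8 = 87.5% → the hybrid format
Overall: Format A 27/103 = 26.2%, the hybrid format 57/151 = 37.7% → the hybrid format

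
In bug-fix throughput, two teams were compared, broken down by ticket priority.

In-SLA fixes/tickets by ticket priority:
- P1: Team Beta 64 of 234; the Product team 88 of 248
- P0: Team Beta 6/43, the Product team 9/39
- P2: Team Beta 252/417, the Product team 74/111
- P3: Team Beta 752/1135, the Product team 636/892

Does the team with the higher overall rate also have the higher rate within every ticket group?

P1: Team Beta 64/234 = 27.4%, the Product team 88/248 = 35.5% → the Product team
P0: Team Beta 6/43 = 14.0%, the Product team 9/39 = 23.1% → the Product team
P2: Team Beta 252/417 = 60.4%, the Product team 74/111 = 66.7% → the Product team
P3: Team Beta 752/1135 = 66.3%, the Product team 636/892 = 71.3% → the Product team
Overall: Team Beta 1074/1829 = 58.7%, the Product team 807/1290 = 62.6% → the Product team
The Product team wins overall and in every ticket group — no reversal.

Yes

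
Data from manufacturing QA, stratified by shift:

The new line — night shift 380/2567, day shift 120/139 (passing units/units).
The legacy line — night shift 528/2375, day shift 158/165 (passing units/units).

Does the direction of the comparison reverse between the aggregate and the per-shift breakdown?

Night shift: the new line 380/2567 = 14.8%, the legacy line 528/2375 = 22.2% → the legacy line
Day shift: the new line 120/139 = 86.3%, the legacy line 158/165 = 95.8% → the legacy line
Overall: the new line 500/2706 = 18.5%, the legacy line 686/2540 = 27.0% → the legacy line
The legacy line wins overall and in every shift group — no reversal.

No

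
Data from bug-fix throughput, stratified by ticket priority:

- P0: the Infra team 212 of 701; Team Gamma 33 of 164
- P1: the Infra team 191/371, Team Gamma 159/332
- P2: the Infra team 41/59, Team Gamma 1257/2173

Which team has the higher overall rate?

P0: the Infra team 212/701 = 30.2%, Team Gamma 33/164 = 20.1% → the Infra team
P1: the Infra team 191/371 = 51.5%, Team Gamma 159/332 = 47.9% → the Infra team
P2: the Infra team 41/59 = 69.5%, Team Gamma 1257/2173 = 57.8% → the Infra team
Overall: the Infra team 444/1131 = 39.3%, Team Gamma 1449/2669 = 54.3% → Team Gamma
(The Infra team wins every ticket group but Team Gamma wins overall — the Infra team's tickets skew toward the low-rate P0 group.)

Team Gamma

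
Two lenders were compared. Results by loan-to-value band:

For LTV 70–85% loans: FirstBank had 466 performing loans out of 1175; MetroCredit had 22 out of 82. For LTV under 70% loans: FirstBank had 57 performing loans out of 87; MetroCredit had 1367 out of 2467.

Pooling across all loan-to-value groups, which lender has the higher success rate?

LTV 70–85%: FirstBank 466/1175 = 39.7%, MetroCredit 22/82 = 26.8% → FirstBank
LTV under 70%: FirstBank 57/87 = 65.5%, MetroCredit 1367/2467 = 55.4% → FirstBank
Overall: FirstBank 523/1262 = 41.4%, MetroCredit 1389/2549 = 54.5% → MetroCredit
(FirstBank wins every loan-to-value group but MetroCredit wins overall — FirstBank's loans skew toward the low-rate LTV 70–85% group.)

MetroCredit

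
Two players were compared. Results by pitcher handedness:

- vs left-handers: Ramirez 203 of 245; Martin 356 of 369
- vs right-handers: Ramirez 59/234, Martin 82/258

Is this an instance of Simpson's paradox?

Vs left-handers: Ramirez 203/245 = 82.9%, Martin 356/369 = 96.5% → Martin
Vs right-handers: Ramirez 59/234 = 25.2%, Martin 82/258 = 31.8% → Martin
Overall: Ramirez 262/479 = 54.7%, Martin 438/627 = 69.9% → Martin
Martin wins overall and in every pitcher group — no reversal.

No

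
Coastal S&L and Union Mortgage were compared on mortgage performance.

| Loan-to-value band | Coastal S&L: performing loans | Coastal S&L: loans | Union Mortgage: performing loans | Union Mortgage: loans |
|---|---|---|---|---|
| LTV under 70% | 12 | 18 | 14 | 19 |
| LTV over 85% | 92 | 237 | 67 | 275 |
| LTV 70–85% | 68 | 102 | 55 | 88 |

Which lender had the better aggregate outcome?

LTV under 70%: Coastal S&L 12/18 = 66.7%, Union Mortgage 14/19 = 73.7% → Union Mortgage
LTV over 85%: Coastal S&L 92/237 = 38.8%, Union Mortgage 67/275 = 24.4% → Coastal S&L
LTV 70–85%: Coastal S&L 68/102 = 66.7%, Union Mortgage 55/88 = 62.5% → Coastal S&L
Overall: Coastal S&L 172/357 = 48.2%, Union Mortgage 136/382 = 35.6% → Coastal S&L
(Neither sweeps every loan-to-value group, but Coastal S&L has the higher pooled rate.)

Coastal S&L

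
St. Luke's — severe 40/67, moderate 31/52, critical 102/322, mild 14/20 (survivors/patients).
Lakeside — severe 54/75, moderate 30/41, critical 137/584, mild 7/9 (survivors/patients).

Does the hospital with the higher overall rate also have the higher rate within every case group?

Severe: St. Luke's 40/67 = 59.7%, Lakeside 54/75 = 72.0% → Lakeside
Moderate: St. Luke's 31/52 = 59.6%, Lakeside 30/41 = 73.2% → Lakeside
Critical: St. Luke's 102/322 = 31.7%, Lakeside 137/584 = 23.5% → St. Luke's
Mild: St. Luke's 14/20 = 70.0%, Lakeside 7/9 = 77.8% → Lakeside
Overall: St. Luke's 187/461 = 40.6%, Lakeside 228/709 = 32.2% → St. Luke's
Neither sweeps: St. Luke's wins 1 of 4 groups, Lakeside wins 3. St. Luke's wins overall but not every group — no Simpson reversal.

No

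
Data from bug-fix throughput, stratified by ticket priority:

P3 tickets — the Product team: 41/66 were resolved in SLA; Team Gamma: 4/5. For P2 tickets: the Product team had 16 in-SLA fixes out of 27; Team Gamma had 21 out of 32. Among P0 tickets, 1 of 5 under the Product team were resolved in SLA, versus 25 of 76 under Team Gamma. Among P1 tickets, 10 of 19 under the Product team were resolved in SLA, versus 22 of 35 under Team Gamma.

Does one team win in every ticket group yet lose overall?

Yes

P3: the Product team 41/66 = 62.1%, Team Gamma 4/5 = 80.0% → Team Gamma
P2: the Product team 16/27 = 59.3%, Team Gamma 21/32 = 65.6% → Team Gamma
P0: the Product team 1/5 = 20.0%, Team Gamma 25/76 = 32.9% → Team Gamma
P1: the Product team 10/19 = 52.6%, Team Gamma 22/35 = 62.9% → Team Gamma
Overall: the Product team 68/117 = 58.1%, Team Gamma 72/148 = 48.6% → the Product team
Team Gamma wins each ticket group but the Product team wins overall — the comparison reverses. Team Gamma's tickets skew toward P0, which has a lower base rate.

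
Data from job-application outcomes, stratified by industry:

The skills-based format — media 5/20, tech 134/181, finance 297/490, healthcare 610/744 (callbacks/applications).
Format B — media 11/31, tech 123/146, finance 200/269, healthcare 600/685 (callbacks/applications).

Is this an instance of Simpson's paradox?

No

Media: the skills-based format 5/20 = 25.0%, Format B 11/31 = 35.5% → Format B
Tech: the skills-based format 134/181 = 74.0%, Format B 123/146 = 84.2% → Format B
Finance: the skills-based format 297/490 = 60.6%, Format B 200/269 = 74.3% → Format B
Healthcare: the skills-based format 610/744 = 82.0%, Format B 600/685 = 87.6% → Format B
Overall: the skills-based format 1046/1435 = 72.9%, Format B 934/1131 = 82.6% → Format B
Format B wins overall and in every industry group — no reversal.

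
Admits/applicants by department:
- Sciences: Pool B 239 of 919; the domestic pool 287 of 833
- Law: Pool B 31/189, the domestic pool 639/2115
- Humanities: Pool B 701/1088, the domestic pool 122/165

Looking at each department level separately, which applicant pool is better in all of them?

Sciences: Pool B 239/919 = 26.0%, the domestic pool 287/833 = 34.5% → the domestic pool
Law: Pool B 31/189 = 16.4%, the domestic pool 639/2115 = 30.2% → the domestic pool
Humanities: Pool B 701/1088 = 64.4%, the domestic pool 122/165 = 73.9% → the domestic pool
The domestic pool has the higher rate in all 3 groups.

the domestic pool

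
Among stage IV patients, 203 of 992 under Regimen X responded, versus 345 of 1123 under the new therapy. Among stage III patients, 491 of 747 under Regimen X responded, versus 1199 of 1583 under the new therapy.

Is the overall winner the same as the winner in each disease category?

Yes

Stage IV: Regimen X 203/992 = 20.5%, the new therapy 345/1123 = 30.7% → the new therapy
Stage III: Regimen X 491/747 = 65.7%, the new therapy 1199/1583 = 75.7% → the new therapy
Overall: Regimen X 694/1739 = 39.9%, the new therapy 1544/2706 = 57.1% → the new therapy
The new therapy wins overall and in every disease group — no reversal.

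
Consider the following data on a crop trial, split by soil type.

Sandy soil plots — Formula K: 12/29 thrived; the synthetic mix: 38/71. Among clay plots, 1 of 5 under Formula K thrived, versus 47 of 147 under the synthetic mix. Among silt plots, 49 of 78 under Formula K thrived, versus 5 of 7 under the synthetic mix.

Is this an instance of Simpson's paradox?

Sandy soil: Formula K 12/29 = 41.4%, the synthetic mix 38/71 = 53.5% → the synthetic mix
Clay: Formula K 1/5 = 20.0%, the synthetic mix 47/147 = 32.0% → the synthetic mix
Silt: Formula K 49/78 = 62.8%, the synthetic mix 5/7 = 71.4% → the synthetic mix
Overall: Formula K 62/112 = 55.4%, the synthetic mix 90/225 = 40.0% → Formula K
The synthetic mix wins each soil group but Formula K wins overall — the comparison reverses. The synthetic mix's plots skew toward clay, which has a lower base rate.

Yes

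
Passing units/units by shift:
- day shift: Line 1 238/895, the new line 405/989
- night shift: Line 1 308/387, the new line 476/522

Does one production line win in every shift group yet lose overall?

No

Day shift: Line 1 238/895 = 26.6%, the new line 405/989 = 41.0% → the new line
Night shift: Line 1 308/387 = 79.6%, the new line 476/522 = 91.2% → the new line
Overall: Line 1 546/1282 = 42.6%, the new line 881/1511 = 58.3% → the new line
The new line wins overall and in every shift group — no reversal.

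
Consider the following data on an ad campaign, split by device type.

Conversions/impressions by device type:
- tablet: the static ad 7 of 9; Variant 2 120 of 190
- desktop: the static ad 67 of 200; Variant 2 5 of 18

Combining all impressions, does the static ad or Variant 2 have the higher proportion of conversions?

Tablet: the static ad 7/9 = 77.8%, Variant 2 120/190 = 63.2% → the static ad
Desktop: the static ad 67/200 = 33.5%, Variant 2 5/18 = 27.8% → the static ad
Overall: the static ad 74/209 = 35.4%, Variant 2 125/208 = 60.1% → Variant 2
(The static ad wins every device group but Variant 2 wins overall — the static ad's impressions skew toward the low-rate desktop group.)

Variant 2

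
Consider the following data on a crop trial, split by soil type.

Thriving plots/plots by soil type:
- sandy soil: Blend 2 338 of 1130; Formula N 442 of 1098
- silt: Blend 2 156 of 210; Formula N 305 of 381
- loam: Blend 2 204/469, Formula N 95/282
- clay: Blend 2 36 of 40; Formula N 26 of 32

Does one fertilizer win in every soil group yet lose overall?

Sandy soil: Blend 2 338/1130 = 29.9%, Formula N 442/1098 = 40.3% → Formula N
Silt: Blend 2 156/210 = 74.3%, Formula N 305/381 = 80.1% → Formula N
Loam: Blend 2 204/469 = 43.5%, Formula N 95/282 = 33.7% → Blend 2
Clay: Blend 2 36/40 = 90.0%, Formula N 26/32 = 81.2% → Blend 2
Overall: Blend 2 734/1849 = 39.7%, Formula N 868/1793 = 48.4% → Formula N
Neither sweeps: Blend 2 wins 2 of 4 groups, Formula N wins 2. Formula N wins overall but not every group — no Simpson reversal.

No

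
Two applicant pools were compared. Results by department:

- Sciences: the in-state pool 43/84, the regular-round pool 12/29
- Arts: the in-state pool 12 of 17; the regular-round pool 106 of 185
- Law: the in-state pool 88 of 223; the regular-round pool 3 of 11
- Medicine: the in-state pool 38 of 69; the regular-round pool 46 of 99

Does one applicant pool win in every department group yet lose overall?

Sciences: the in-state pool 43/84 = 51.2%, the regular-round pool 12/29 = 41.4% → the in-state pool
Arts: the in-state pool 12/17 = 70.6%, the regular-round pool 106/185 = 57.3% → the in-state pool
Law: the in-state pool 88/223 = 39.5%, the regular-round pool 3/11 = 27.3% → the in-state pool
Medicine: the in-state pool 38/69 = 55.1%, the regular-round pool 46/99 = 46.5% → the in-state pool
Overall: the in-state pool 181/393 = 46.1%, the regular-round pool 167/324 = 51.5% → the regular-round pool
The in-state pool wins each department group but the regular-round pool wins overall — the comparison reverses. The in-state pool's applicants skew toward Law, which has a lower base rate.

Yes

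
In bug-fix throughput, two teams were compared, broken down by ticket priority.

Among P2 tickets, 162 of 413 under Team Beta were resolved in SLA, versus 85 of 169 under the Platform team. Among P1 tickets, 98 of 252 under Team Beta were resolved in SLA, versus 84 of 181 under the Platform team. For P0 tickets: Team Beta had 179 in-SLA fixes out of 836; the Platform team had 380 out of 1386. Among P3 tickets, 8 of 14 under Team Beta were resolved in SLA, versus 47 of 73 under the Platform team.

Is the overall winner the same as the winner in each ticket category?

Yes

P2: Team Beta 162/413 = 39.2%, the Platform team 85/169 = 50.3% → the Platform team
P1: Team Beta 98/252 = 38.9%, the Platform team 84/181 = 46.4% → the Platform team
P0: Team Beta 179/836 = 21.4%, the Platform team 380/1386 = 27.4% → the Platform team
P3: Team Beta 8/14 = 57.1%, the Platform team 47/73 = 64.4% → the Platform team
Overall: Team Beta 447/1515 = 29.5%, the Platform team 596/1809 = 32.9% → the Platform team
The Platform team wins overall and in every ticket group — no reversal.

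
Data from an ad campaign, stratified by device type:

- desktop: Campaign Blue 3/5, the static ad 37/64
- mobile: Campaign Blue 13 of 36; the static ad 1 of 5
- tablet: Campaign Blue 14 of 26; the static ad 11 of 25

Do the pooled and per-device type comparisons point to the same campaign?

No

Desktop: Campaign Blue 3/5 = 60.0%, the static ad 37/64 = 57.8% → Campaign Blue
Mobile: Campaign Blue 13/36 = 36.1%, the static ad 1/5 = 20.0% → Campaign Blue
Tablet: Campaign Blue 14/26 = 53.8%, the static ad 11/25 = 44.0% → Campaign Blue
Overall: Campaign Blue 30/67 = 44.8%, the static ad 49/94 = 52.1% → the static ad
Campaign Blue wins each device group but the static ad wins overall — the comparison reverses. Campaign Blue's impressions skew toward mobile, which has a lower base rate.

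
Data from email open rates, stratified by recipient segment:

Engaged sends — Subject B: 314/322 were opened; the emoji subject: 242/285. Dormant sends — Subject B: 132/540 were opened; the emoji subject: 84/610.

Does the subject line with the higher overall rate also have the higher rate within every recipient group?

Engaged: Subject B 314/322 = 97.5%, the emoji subject 242/285 = 84.9% → Subject B
Dormant: Subject B 132/540 = 24.4%, the emoji subject 84/610 = 13.8% → Subject B
Overall: Subject B 446/862 = 51.7%, the emoji subject 326/895 = 36.4% → Subject B
Subject B wins overall and in every recipient group — no reversal.

Yes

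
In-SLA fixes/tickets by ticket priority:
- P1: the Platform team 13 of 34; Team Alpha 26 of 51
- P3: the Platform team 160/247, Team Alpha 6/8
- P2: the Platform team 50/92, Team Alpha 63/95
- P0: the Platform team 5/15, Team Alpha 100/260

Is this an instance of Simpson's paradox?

Yes

P1: the Platform team 13/34 = 38.2%, Team Alpha 26/51 = 51.0% → Team Alpha
P3: the Platform team 160/247 = 64.8%, Team Alpha 6/8 = 75.0% → Team Alpha
P2: the Platform team 50/92 = 54.3%, Team Alpha 63/95 = 66.3% → Team Alpha
P0: the Platform team 5/15 = 33.3%, Team Alpha 100/260 = 38.5% → Team Alpha
Overall: the Platform team 228/388 = 58.8%, Team Alpha 195/414 = 47.1% → the Platform team
Team Alpha wins each ticket group but the Platform team wins overall — the comparison reverses. Team Alpha's tickets skew toward P0, which has a lower base rate.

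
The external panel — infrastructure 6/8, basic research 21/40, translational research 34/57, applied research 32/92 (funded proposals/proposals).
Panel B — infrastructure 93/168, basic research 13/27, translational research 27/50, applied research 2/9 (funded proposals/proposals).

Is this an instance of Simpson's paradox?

Yes

Infrastructure: the external panel 6/8 = 75.0%, Panel B 93/168 = 55.4% → the external panel
Basic research: the external panel 21/40 = 52.5%, Panel B 13/27 = 48.1% → the external panel
Translational research: the external panel 34/57 = 59.6%, Panel B 27/50 = 54.0% → the external panel
Applied research: the external panel 32/92 = 34.8%, Panel B 2/9 = 22.2% → the external panel
Overall: the external panel 93/197 = 47.2%, Panel B 135/254 = 53.1% → Panel B
The external panel wins each proposal group but Panel B wins overall — the comparison reverses. The external panel's proposals skew toward applied research, which has a lower base rate.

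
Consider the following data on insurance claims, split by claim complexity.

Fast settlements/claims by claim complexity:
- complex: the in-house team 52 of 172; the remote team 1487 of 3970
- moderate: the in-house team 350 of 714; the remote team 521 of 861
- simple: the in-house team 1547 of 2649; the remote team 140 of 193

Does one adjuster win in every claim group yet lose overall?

Complex: the in-house team 52/172 = 30.2%, the remote team 1487/3970 = 37.5% → the remote team
Moderate: the in-house team 350/714 = 49.0%, the remote team 521/861 = 60.5% → the remote team
Simple: the in-house team 1547/2649 = 58.4%, the remote team 140/193 = 72.5% → the remote team
Overall: the in-house team 1949/3535 = 55.1%, the remote team 2148/5024 = 42.8% → the in-house team
The remote team wins each claim group but the in-house team wins overall — the comparison reverses. The remote team's claims skew toward complex, which has a lower base rate.

Yes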